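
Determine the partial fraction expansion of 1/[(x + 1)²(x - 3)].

Cover-up at x=3: γ = 1/(3 + 1)² = 1/16. Cover-up at x=-1: β = 1/(-1 - 3) = -1/4. Comparing x² coeff: α = -γ = -1/16
Result: (-1/16)/(x + 1) - (1/4)/(x + 1)² + (1/16)/(x - 3)


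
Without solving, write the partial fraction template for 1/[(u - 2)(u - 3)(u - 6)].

Three distinct linear factors: P/(u - 2) + Q/(u - 3) + R/(u - 6)


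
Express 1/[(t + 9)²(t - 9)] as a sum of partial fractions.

Cover-up at t=9: R = 1/(9 + 9)² = 1/324. Cover-up at t=-9: Q = 1/(-9 - 9) = -1/18. Comparing t² coeff: P = -R = -1/324
Result: (-1/324)/(t + 9) - (1/18)/(t + 9)² + (1/324)/(t - 9)


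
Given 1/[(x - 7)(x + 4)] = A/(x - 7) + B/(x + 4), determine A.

Cover-up at x = 7: A = 1/(7 + 4) = 1/11


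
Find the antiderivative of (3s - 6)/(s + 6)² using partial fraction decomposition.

Decompose: P = 3, Q = 3·(-6) - 6 = -24, so (3s - 6)/(s + 6)² = 3/(s + 6) - 24/(s + 6)². Integrate: ∫ P/(s + 6) ds = 3 ln|(s + 6)|; ∫ Q/(s + 6)² ds = 24/(s + 6). Sum: 3 ln|(s + 6)| + 24/(s + 6) + C


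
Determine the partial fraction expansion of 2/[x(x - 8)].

2/x(x - 8) = α/x + β/(x - 8). α = 2/(0 - 8) = -1/4, β = 2/(8 - 0) = 1/4
Result: (-1/4)/x + (1/4)/(x - 8)


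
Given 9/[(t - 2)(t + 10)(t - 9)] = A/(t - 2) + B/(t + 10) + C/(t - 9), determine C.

Cover-up at t = 9: C = 9/[(9 - 2)(9 + 10)] = 9/[(7)(19)] = 9/133


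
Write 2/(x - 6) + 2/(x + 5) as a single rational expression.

Common denominator (x - 6)(x + 5). Numerator: 2(x + 5) + 2(x - 6) = (2x + 10) + (2x - 12) = 4x - 2
Result: (4x - 2)/[(x - 6)(x + 5)]


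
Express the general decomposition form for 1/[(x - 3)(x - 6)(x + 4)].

Three distinct linear factors: P/(x - 3) + Q/(x - 6) + R/(x + 4)


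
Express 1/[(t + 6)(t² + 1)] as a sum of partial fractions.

Cover-up at t = -6: P = 1/((-6)² + 1) = 1/37. Then Q = -P = -1/37, R = -P·(0 - 6) = 6/37
Result: (1/37)/(t + 6) - ((1/37)t - 6/37)/(t² + 1)


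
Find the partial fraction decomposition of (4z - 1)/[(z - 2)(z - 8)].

At z=2: α = (4·2 - 1)/(2 - 8) = -7/6. At z=8: β = (4·8 - 1)/(8 - 2) = 31/6
Result: (-7/6)/(z - 2) + (31/6)/(z - 8)


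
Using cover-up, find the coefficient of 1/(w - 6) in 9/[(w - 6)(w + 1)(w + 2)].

Cover (w - 6), set w=6: 9/[(6 + 1)(6 + 2)] = 9/56


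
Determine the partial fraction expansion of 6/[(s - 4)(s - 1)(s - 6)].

Using cover-up method: P = -1, Q = 2/5, R = 3/5
Result: -1/(s - 4) + (2/5)/(s - 1) + (3/5)/(s - 6)


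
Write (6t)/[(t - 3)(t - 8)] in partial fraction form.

At t=3: α = (6·3 + 0)/(3 - 8) = -18/5. At t=8: β = (6·8 + 0)/(8 - 3) = 48/5
Result: (-18/5)/(t - 3) + (48/5)/(t - 8)


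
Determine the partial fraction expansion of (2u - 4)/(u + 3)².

(2u - 4) = α(u + 3) + β. At u = -3: β = 2·(-3) - 4 = -10. Coeff of u: α = 2
Result: 2/(u + 3) - 10/(u + 3)²


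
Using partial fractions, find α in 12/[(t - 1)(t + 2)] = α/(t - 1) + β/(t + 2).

Cover-up at t = 1: α = 12/(1 + 2) = 12/3 = 4


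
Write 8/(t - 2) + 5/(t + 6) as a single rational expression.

Common denominator (t - 2)(t + 6). Numerator: 8(t + 6) + 5(t - 2) = (8t + 48) + (5t - 10) = 13t + 38
Result: (13t + 38)/[(t - 2)(t + 6)]


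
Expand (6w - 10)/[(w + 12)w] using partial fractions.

At w=-12: A = (6·(-12) - 10)/(-12 - 0) = 41/6. At w=0: B = (6·0 - 10)/(0 + 12) = -5/6
Result: (41/6)/(w + 12) - (5/6)/w


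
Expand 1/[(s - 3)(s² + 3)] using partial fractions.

Cover-up at s = 3: A = 1/(3² + 3) = 1/12. Then B = -A = -1/12, C = -A·(0 + 3) = -1/4
Result: (1/12)/(s - 3) - ((1/12)s + 1/4)/(s² + 3)


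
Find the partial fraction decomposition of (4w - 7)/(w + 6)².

(4w - 7) = α(w + 6) + β. At w = -6: β = 4·(-6) - 7 = -31. Coeff of w: α = 4
Result: 4/(w + 6) - 31/(w + 6)²


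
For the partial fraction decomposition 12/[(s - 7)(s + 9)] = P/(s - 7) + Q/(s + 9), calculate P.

Cover-up at s = 7: P = 12/(7 + 9) = 12/16 = 3/4


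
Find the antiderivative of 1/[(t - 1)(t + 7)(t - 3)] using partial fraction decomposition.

Cover-up: A = -1/16, B = 1/80, C = 1/20. Decomposition: (-1/16)/(t - 1) + (1/80)/(t + 7) + (1/20)/(t - 3). Integrate each term: (-1/16) ln|(t - 1)| + (1/80) ln|(t + 7)| + (1/20) ln|(t - 3)| + C


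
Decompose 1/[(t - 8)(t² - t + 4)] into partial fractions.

Cover-up at t = 8: α = 1/(8² - 1·8 + 4) = 1/60. Then β = -α = -1/60, γ = -α·(-1 + 8) = -7/60
Result: (1/60)/(t - 8) - ((1/60)t + 7/60)/(t² - t + 4)


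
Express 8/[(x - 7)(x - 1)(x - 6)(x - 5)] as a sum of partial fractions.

Using Heaviside cover-up: (2/3)/(x - 7) - (1/15)/(x - 1) - (8/5)/(x - 6) + 1/(x - 5)


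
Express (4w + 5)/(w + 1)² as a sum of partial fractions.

(4w + 5) = P(w + 1) + Q. At w = -1: Q = 4·(-1) + 5 = 1. Coeff of w: P = 4
Result: 4/(w + 1) + 1/(w + 1)²


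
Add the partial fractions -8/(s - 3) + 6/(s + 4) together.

Common denominator (s - 3)(s + 4). Numerator: -8(s + 4) + 6(s - 3) = (-8s - 32) + (6s - 18) = -2s - 50
Result: (-2s - 50)/[(s - 3)(s + 4)]


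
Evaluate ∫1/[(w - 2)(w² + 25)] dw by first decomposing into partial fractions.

Cover-up at w=2: α = 1/(2²+25) = 1/29. Coeff matching: β = -1/29, γ = -2/29. Decomposition: (1/29)/(w - 2) - ((1/29)w + 2/29)/(w² + 25). Integrate: linear → ln, quadratic → (1/2)ln + arctan: (1/29) ln|(w - 2)| - (1/58) ln(w² + 25) - (2/145) arctan(w/5) + C


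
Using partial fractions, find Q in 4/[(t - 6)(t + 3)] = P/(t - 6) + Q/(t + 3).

Cover-up at t = -3: Q = 4/(-3 - 6) = -4/9


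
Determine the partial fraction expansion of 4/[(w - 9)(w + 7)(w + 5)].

Using cover-up method: P = 1/56, Q = 1/8, R = -1/7
Result: (1/56)/(w - 9) + (1/8)/(w + 7) - (1/7)/(w + 5)


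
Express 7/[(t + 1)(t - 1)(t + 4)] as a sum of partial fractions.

Using cover-up method: α = -7/6, β = 7/10, γ = 7/15
Result: (-7/6)/(t + 1) + (7/10)/(t - 1) + (7/15)/(t + 4)


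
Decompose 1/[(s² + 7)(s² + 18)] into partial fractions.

Coefficient matching gives α = γ = 0, β = 1/(18-7) = 1/11, δ = -β = -1/11
Result: (1/11)/(s² + 7) - (1/11)/(s² + 18)


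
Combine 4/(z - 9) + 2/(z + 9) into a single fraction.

Common denominator (z - 9)(z + 9). Numerator: 4(z + 9) + 2(z - 9) = (4z + 36) + (2z - 18) = 6z + 18
Result: (6z + 18)/[(z - 9)(z + 9)]


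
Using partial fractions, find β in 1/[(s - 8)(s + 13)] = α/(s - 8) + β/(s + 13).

Cover-up at s = -13: β = 1/(-13 - 8) = -1/21


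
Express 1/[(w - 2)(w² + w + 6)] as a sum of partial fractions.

Cover-up at w = 2: A = 1/(2² + 1·2 + 6) = 1/12. Then B = -A = -1/12, C = -A·(1 + 2) = -1/4
Result: (1/12)/(w - 2) - ((1/12)w + 1/4)/(w² + w + 6)


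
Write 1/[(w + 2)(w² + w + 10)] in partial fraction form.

Cover-up at w = -2: α = 1/((-2)² + 1·(-2) + 10) = 1/12. Then β = -α = -1/12, γ = -α·(1 - 2) = 1/12
Result: (1/12)/(w + 2) - ((1/12)w - 1/12)/(w² + w + 10)


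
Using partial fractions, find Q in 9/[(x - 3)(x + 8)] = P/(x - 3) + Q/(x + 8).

Cover-up at x = -8: Q = 9/(-8 - 3) = -9/11


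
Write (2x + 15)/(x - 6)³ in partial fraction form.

(2x + 15) = A(x - 6)² + B(x - 6) + C. At x = 6: C = 2·6 + 15 = 27. Coefficients: A = 0, B = 2
Result: 2/(x - 6)² + 27/(x - 6)³


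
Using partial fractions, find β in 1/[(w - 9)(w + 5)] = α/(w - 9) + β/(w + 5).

Cover-up at w = -5: β = 1/(-5 - 9) = -1/14


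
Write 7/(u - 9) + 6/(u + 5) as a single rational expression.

Common denominator (u - 9)(u + 5). Numerator: 7(u + 5) + 6(u - 9) = (7u + 35) + (6u - 54) = 13u - 19
Result: (13u - 19)/[(u - 9)(u + 5)]


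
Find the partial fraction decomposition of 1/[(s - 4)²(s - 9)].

Cover-up at s=9: C = 1/(9 - 4)² = 1/25. Cover-up at s=4: B = 1/(4 - 9) = -1/5. Comparing s² coeff: A = -C = -1/25
Result: (-1/25)/(s - 4) - (1/5)/(s - 4)² + (1/25)/(s - 9)


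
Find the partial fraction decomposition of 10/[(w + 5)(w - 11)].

10/(w + 5)(w - 11) = α/(w + 5) + β/(w - 11). α = 10/(-5 - 11) = -5/8, β = 10/(11 + 5) = 5/8
Result: (-5/8)/(w + 5) + (5/8)/(w - 11)


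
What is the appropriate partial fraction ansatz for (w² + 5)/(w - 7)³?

Repeated linear factor (power 3): α/(w - 7) + β/(w - 7)² + γ/(w - 7)³


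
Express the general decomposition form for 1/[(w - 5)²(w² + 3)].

Repeated linear + quadratic: A/(w - 5) + B/(w - 5)² + (Cw + D)/(w² + 3)


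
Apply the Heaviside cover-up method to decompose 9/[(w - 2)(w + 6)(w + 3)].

Cover (w - 2), w=2: P = 9/[(2 + 6)(2 + 3)] = 9/40. Cover (w + 6), w=-6: Q = 9/[(-6 - 2)(-6 + 3)] = 3/8. Cover (w + 3), w=-3: R = 9/[(-3 - 2)(-3 + 6)] = -3/5.
Result: (9/40)/(w - 2) + (3/8)/(w + 6) - (3/5)/(w + 3)


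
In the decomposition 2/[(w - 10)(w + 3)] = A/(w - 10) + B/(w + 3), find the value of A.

Cover-up at w = 10: A = 2/(10 + 3) = 2/13


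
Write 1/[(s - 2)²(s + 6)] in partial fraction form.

Cover-up at s=-6: γ = 1/(-6 - 2)² = 1/64. Cover-up at s=2: β = 1/(2 + 6) = 1/8. Comparing s² coeff: α = -γ = -1/64
Result: (-1/64)/(s - 2) + (1/8)/(s - 2)² + (1/64)/(s + 6)


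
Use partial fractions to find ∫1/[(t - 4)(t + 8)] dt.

Decompose: 1/[(t - 4)(t + 8)] = (1/12)/(t - 4) - (1/12)/(t + 8). Integrate each term: (1/12) ln|(t - 4)| - (1/12) ln|(t + 8)| + C


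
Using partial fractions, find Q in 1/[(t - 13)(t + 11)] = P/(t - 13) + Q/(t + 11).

Cover-up at t = -11: Q = 1/(-11 - 13) = -1/24


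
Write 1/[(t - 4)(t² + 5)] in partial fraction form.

Cover-up at t = 4: P = 1/(4² + 5) = 1/21. Then Q = -P = -1/21, R = -P·(0 + 4) = -4/21
Result: (1/21)/(t - 4) - ((1/21)t + 4/21)/(t² + 5)


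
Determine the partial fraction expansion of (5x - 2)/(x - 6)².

(5x - 2) = A(x - 6) + B. At x = 6: B = 5·6 - 2 = 28. Coeff of x: A = 5
Result: 5/(x - 6) + 28/(x - 6)²


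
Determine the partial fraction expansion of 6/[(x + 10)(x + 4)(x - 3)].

Using cover-up method: A = 1/13, B = -1/7, C = 6/91
Result: (1/13)/(x + 10) - (1/7)/(x + 4) + (6/91)/(x - 3)


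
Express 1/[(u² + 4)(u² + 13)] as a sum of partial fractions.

Coefficient matching gives P = R = 0, Q = 1/(13-4) = 1/9, S = -Q = -1/9
Result: (1/9)/(u² + 4) - (1/9)/(u² + 13)


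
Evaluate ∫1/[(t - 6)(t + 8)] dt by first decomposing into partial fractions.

Decompose: 1/[(t - 6)(t + 8)] = (1/14)/(t - 6) - (1/14)/(t + 8). Integrate each term: (1/14) ln|(t - 6)| - (1/14) ln|(t + 8)| + C


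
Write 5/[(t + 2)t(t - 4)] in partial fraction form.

Using cover-up method: α = 5/12, β = -5/8, γ = 5/24
Result: (5/12)/(t + 2) - (5/8)/t + (5/24)/(t - 4)


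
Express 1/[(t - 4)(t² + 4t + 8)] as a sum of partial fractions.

Cover-up at t = 4: P = 1/(4² + 4·4 + 8) = 1/40. Then Q = -P = -1/40, R = -P·(4 + 4) = -1/5
Result: (1/40)/(t - 4) - ((1/40)t + 1/5)/(t² + 4t + 8)


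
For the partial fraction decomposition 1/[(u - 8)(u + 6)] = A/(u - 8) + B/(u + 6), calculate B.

Cover-up at u = -6: B = 1/(-6 - 8) = -1/14


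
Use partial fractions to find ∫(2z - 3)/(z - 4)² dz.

Decompose: A = 2, B = 2·4 - 3 = 5, so (2z - 3)/(z - 4)² = 2/(z - 4) + 5/(z - 4)². Integrate: ∫ A/(z - 4) dz = 2 ln|(z - 4)|; ∫ B/(z - 4)² dz = -5/(z - 4). Sum: 2 ln|(z - 4)| - 5/(z - 4) + C


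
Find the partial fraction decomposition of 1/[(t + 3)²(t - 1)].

Cover-up at t=1: C = 1/(1 + 3)² = 1/16. Cover-up at t=-3: B = 1/(-3 - 1) = -1/4. Comparing t² coeff: A = -C = -1/16
Result: (-1/16)/(t + 3) - (1/4)/(t + 3)² + (1/16)/(t - 1)


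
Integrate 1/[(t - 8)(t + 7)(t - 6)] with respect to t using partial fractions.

Cover-up: P = 1/30, Q = 1/195, R = -1/26. Decomposition: (1/30)/(t - 8) + (1/195)/(t + 7) - (1/26)/(t - 6). Integrate each term: (1/30) ln|(t - 8)| + (1/195) ln|(t + 7)| - (1/26) ln|(t - 6)| + C


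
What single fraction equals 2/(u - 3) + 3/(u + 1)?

Common denominator (u - 3)(u + 1). Numerator: 2(u + 1) + 3(u - 3) = (2u + 2) + (3u - 9) = 5u - 7
Result: (5u - 7)/[(u - 3)(u + 1)]


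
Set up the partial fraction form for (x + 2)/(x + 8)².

Repeated linear factor: P/(x + 8) + Q/(x + 8)²


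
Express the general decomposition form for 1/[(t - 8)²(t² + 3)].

Repeated linear + quadratic: P/(t - 8) + Q/(t - 8)² + (Rt + S)/(t² + 3)


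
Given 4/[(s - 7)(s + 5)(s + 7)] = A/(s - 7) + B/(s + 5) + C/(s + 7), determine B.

Cover-up at s = -5: B = 4/[(-5 - 7)(-5 + 7)] = 4/[(-12)(2)] = -4/24 = -1/6


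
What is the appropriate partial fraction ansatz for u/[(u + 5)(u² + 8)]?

Linear + irreducible quadratic: P/(u + 5) + (Qu + R)/(u² + 8)


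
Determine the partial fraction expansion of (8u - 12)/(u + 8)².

(8u - 12) = α(u + 8) + β. At u = -8: β = 8·(-8) - 12 = -76. Coeff of u: α = 8
Result: 8/(u + 8) - 76/(u + 8)²


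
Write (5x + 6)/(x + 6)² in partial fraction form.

(5x + 6) = P(x + 6) + Q. At x = -6: Q = 5·(-6) + 6 = -24. Coeff of x: P = 5
Result: 5/(x + 6) - 24/(x + 6)²


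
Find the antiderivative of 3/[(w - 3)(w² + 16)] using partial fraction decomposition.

Cover-up at w=3: α = 3/(3²+16) = 3/25. Coeff matching: β = -3/25, γ = -9/25. Decomposition: (3/25)/(w - 3) - ((3/25)w + 9/25)/(w² + 16). Integrate: linear → ln, quadratic → (1/2)ln + arctan: (3/25) ln|(w - 3)| - (3/50) ln(w² + 16) - (9/100) arctan(w/4) + C


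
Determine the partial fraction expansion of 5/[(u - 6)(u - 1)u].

Using cover-up method: P = 1/6, Q = -1, R = 5/6
Result: (1/6)/(u - 6) - 1/(u - 1) + (5/6)/u


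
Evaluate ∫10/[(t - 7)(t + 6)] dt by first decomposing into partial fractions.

Decompose: 10/[(t - 7)(t + 6)] = (10/13)/(t - 7) - (10/13)/(t + 6). Integrate each term: (10/13) ln|(t - 7)| - (10/13) ln|(t + 6)| + C


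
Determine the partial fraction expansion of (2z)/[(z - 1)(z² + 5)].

At z=1: A = (2·1 + 0)/(1² + 5) = 1/3. B = -A = -1/3, C = 2 - 1·A = 5/3
Result: (1/3)/(z - 1) - ((1/3)z - 5/3)/(z² + 5)


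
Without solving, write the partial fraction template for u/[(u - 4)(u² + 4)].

Linear + irreducible quadratic: A/(u - 4) + (Bu + C)/(u² + 4)


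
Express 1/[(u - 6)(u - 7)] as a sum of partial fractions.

1/(u - 6)(u - 7) = A/(u - 6) + B/(u - 7). A = 1/(6 - 7) = -1, B = 1/(7 - 6) = 1
Result: -1/(u - 6) + 1/(u - 7)


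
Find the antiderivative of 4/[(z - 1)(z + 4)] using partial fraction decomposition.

Decompose: 4/[(z - 1)(z + 4)] = (4/5)/(z - 1) - (4/5)/(z + 4). Integrate each term: (4/5) ln|(z - 1)| - (4/5) ln|(z + 4)| + C


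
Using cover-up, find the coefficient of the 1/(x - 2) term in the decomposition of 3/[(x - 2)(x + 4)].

Cover (x - 2), set x=2: 3/((x + 4) at x=2) = 3/(6) = 1/2


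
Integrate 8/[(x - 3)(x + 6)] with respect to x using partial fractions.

Decompose: 8/[(x - 3)(x + 6)] = (8/9)/(x - 3) - (8/9)/(x + 6). Integrate each term: (8/9) ln|(x - 3)| - (8/9) ln|(x + 6)| + C


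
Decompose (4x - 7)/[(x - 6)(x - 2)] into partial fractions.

At x=6: P = (4·6 - 7)/(6 - 2) = 17/4. At x=2: Q = (4·2 - 7)/(2 - 6) = -1/4
Result: (17/4)/(x - 6) - (1/4)/(x - 2)


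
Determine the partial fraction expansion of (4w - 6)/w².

(4w - 6) = Aw + B. At w = 0: B = 4·0 - 6 = -6. Coeff of w: A = 4
Result: 4/w - 6/w²


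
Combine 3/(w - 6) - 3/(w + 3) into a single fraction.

Common denominator (w - 6)(w + 3). Numerator: 3(w + 3) - 3(w - 6) = (3w + 9) - (3w - 18) = 27
Result: (27)/[(w - 6)(w + 3)]


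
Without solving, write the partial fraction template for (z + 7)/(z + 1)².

Repeated linear factor: A/(z + 1) + B/(z + 1)²


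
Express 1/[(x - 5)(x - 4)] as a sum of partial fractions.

1/(x - 5)(x - 4) = P/(x - 5) + Q/(x - 4). P = 1/(5 - 4) = 1, Q = 1/(4 - 5) = -1
Result: 1/(x - 5) - 1/(x - 4)


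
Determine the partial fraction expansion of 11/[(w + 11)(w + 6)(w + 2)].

Using cover-up method: P = 11/45, Q = -11/20, R = 11/36
Result: (11/45)/(w + 11) - (11/20)/(w + 6) + (11/36)/(w + 2)


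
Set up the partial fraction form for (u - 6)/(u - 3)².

Repeated linear factor: α/(u - 3) + β/(u - 3)²


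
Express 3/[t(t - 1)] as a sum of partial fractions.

3/t(t - 1) = A/t + B/(t - 1). A = 3/(0 - 1) = -3, B = 3/(1 - 0) = 3
Result: -3/t + 3/(t - 1)


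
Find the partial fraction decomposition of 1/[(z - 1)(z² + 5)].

Cover-up at z = 1: α = 1/(1² + 5) = 1/6. Then β = -α = -1/6, γ = -α·(0 + 1) = -1/6
Result: (1/6)/(z - 1) - ((1/6)z + 1/6)/(z² + 5)


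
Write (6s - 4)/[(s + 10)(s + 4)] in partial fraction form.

At s=-10: α = (6·(-10) - 4)/(-10 + 4) = 32/3. At s=-4: β = (6·(-4) - 4)/(-4 + 10) = -14/3
Result: (32/3)/(s + 10) - (14/3)/(s + 4)


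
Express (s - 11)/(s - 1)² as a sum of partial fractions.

(s - 11) = P(s - 1) + Q. At s = 1: Q = 1·1 - 11 = -10. Coeff of s: P = 1
Result: 1/(s - 1) - 10/(s - 1)²


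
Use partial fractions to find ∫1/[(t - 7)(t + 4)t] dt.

Cover-up: P = 1/77, Q = 1/44, R = -1/28. Decomposition: (1/77)/(t - 7) + (1/44)/(t + 4) - (1/28)/t. Integrate each term: (1/77) ln|(t - 7)| + (1/44) ln|(t + 4)| - (1/28) ln|t| + C


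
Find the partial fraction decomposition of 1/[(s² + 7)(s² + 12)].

Coefficient matching gives P = R = 0, Q = 1/(12-7) = 1/5, S = -Q = -1/5
Result: (1/5)/(s² + 7) - (1/5)/(s² + 12)


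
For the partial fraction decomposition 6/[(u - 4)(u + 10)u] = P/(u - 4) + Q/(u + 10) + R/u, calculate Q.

Cover-up at u = -10: Q = 6/[(-10 - 4)(-10 - 0)] = 6/[(-14)(-10)] = 6/140 = 3/70


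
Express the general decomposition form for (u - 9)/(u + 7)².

Repeated linear factor: A/(u + 7) + B/(u + 7)²


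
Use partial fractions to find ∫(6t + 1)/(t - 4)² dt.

Decompose: A = 6, B = 6·4 + 1 = 25, so (6t + 1)/(t - 4)² = 6/(t - 4) + 25/(t - 4)². Integrate: ∫ A/(t - 4) dt = 6 ln|(t - 4)|; ∫ B/(t - 4)² dt = -25/(t - 4). Sum: 6 ln|(t - 4)| - 25/(t - 4) + C


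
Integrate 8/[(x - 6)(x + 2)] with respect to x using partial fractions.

Decompose: 8/[(x - 6)(x + 2)] = 1/(x - 6) - 1/(x + 2). Integrate each term: ln|(x - 6)| - ln|(x + 2)| + C


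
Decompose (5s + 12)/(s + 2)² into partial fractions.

(5s + 12) = α(s + 2) + β. At s = -2: β = 5·(-2) + 12 = 2. Coeff of s: α = 5
Result: 5/(s + 2) + 2/(s + 2)²


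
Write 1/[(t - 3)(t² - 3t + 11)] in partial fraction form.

Cover-up at t = 3: A = 1/(3² - 3·3 + 11) = 1/11. Then B = -A = -1/11, C = -A·(-3 + 3) = 0
Result: (1/11)/(t - 3) - ((1/11)t)/(t² - 3t + 11)


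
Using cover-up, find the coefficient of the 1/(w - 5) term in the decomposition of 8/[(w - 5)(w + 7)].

Cover (w - 5), set w=5: 8/((w + 7) at w=5) = 8/(12) = 2/3


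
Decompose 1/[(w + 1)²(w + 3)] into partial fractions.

Cover-up at w=-3: γ = 1/(-3 + 1)² = 1/4. Cover-up at w=-1: β = 1/(-1 + 3) = 1/2. Comparing w² coeff: α = -γ = -1/4
Result: (-1/4)/(w + 1) + (1/2)/(w + 1)² + (1/4)/(w + 3)


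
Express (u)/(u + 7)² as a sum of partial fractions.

(u) = α(u + 7) + β. At u = -7: β = 1·(-7) + 0 = -7. Coeff of u: α = 1
Result: 1/(u + 7) - 7/(u + 7)²


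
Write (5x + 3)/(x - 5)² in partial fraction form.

(5x + 3) = P(x - 5) + Q. At x = 5: Q = 5·5 + 3 = 28. Coeff of x: P = 5
Result: 5/(x - 5) + 28/(x - 5)²


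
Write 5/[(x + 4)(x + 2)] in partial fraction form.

5/(x + 4)(x + 2) = P/(x + 4) + Q/(x + 2). P = 5/(-4 + 2) = -5/2, Q = 5/(-2 + 4) = 5/2
Result: (-5/2)/(x + 4) + (5/2)/(x + 2)


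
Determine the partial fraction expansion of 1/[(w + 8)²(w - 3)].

Cover-up at w=3: γ = 1/(3 + 8)² = 1/121. Cover-up at w=-8: β = 1/(-8 - 3) = -1/11. Comparing w² coeff: α = -γ = -1/121
Result: (-1/121)/(w + 8) - (1/11)/(w + 8)² + (1/121)/(w - 3)


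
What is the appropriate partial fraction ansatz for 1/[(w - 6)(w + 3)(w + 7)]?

Three distinct linear factors: α/(w - 6) + β/(w + 3) + γ/(w + 7)


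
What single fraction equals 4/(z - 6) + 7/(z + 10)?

Common denominator (z - 6)(z + 10). Numerator: 4(z + 10) + 7(z - 6) = (4z + 40) + (7z - 42) = 11z - 2
Result: (11z - 2)/[(z - 6)(z + 10)]


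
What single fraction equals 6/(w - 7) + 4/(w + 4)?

Common denominator (w - 7)(w + 4). Numerator: 6(w + 4) + 4(w - 7) = (6w + 24) + (4w - 28) = 10w - 4
Result: (10w - 4)/[(w - 7)(w + 4)]


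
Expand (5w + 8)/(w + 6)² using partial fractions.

(5w + 8) = α(w + 6) + β. At w = -6: β = 5·(-6) + 8 = -22. Coeff of w: α = 5
Result: 5/(w + 6) - 22/(w + 6)²


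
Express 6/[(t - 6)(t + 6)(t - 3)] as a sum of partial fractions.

Using cover-up method: P = 1/6, Q = 1/18, R = -2/9
Result: (1/6)/(t - 6) + (1/18)/(t + 6) - (2/9)/(t - 3)


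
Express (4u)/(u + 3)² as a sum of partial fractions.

(4u) = A(u + 3) + B. At u = -3: B = 4·(-3) + 0 = -12. Coeff of u: A = 4
Result: 4/(u + 3) - 12/(u + 3)²


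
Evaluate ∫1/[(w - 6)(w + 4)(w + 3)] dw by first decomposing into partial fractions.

Cover-up: P = 1/90, Q = 1/10, R = -1/9. Decomposition: (1/90)/(w - 6) + (1/10)/(w + 4) - (1/9)/(w + 3). Integrate each term: (1/90) ln|(w - 6)| + (1/10) ln|(w + 4)| - (1/9) ln|(w + 3)| + C


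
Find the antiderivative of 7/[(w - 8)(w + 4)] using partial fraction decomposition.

Decompose: 7/[(w - 8)(w + 4)] = (7/12)/(w - 8) - (7/12)/(w + 4). Integrate each term: (7/12) ln|(w - 8)| - (7/12) ln|(w + 4)| + C


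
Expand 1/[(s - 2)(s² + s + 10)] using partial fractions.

Cover-up at s = 2: P = 1/(2² + 1·2 + 10) = 1/16. Then Q = -P = -1/16, R = -P·(1 + 2) = -3/16
Result: (1/16)/(s - 2) - ((1/16)s + 3/16)/(s² + s + 10)


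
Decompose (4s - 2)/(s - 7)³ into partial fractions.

(4s - 2) = A(s - 7)² + B(s - 7) + C. At s = 7: C = 4·7 - 2 = 26. Coefficients: A = 0, B = 4
Result: 4/(s - 7)² + 26/(s - 7)³


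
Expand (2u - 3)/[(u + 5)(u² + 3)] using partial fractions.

At u=-5: P = (2·(-5) - 3)/((-5)² + 3) = -13/28. Q = -P = 13/28, R = 2 - (-5)·P = -9/28
Result: (-13/28)/(u + 5) + ((13/28)u - 9/28)/(u² + 3)


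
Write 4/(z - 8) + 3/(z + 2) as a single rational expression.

Common denominator (z - 8)(z + 2). Numerator: 4(z + 2) + 3(z - 8) = (4z + 8) + (3z - 24) = 7z - 16
Result: (7z - 16)/[(z - 8)(z + 2)]


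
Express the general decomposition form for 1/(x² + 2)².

Repeated quadratic factor: (Ax + B)/(x² + 2) + (Cx + D)/(x² + 2)²


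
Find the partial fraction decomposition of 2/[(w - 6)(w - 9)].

2/(w - 6)(w - 9) = α/(w - 6) + β/(w - 9). α = 2/(6 - 9) = -2/3, β = 2/(9 - 6) = 2/3
Result: (-2/3)/(w - 6) + (2/3)/(w - 9)


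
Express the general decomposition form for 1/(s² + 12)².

Repeated quadratic factor: (αs + β)/(s² + 12) + (γs + δ)/(s² + 12)²


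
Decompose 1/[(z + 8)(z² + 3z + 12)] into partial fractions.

Cover-up at z = -8: A = 1/((-8)² + 3·(-8) + 12) = 1/52. Then B = -A = -1/52, C = -A·(3 - 8) = 5/52
Result: (1/52)/(z + 8) - ((1/52)z - 5/52)/(z² + 3z + 12)


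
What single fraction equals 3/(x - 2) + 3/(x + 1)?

Common denominator (x - 2)(x + 1). Numerator: 3(x + 1) + 3(x - 2) = (3x + 3) + (3x - 6) = 6x - 3
Result: (6x - 3)/[(x - 2)(x + 1)]


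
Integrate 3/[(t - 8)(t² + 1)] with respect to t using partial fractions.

Cover-up at t=8: α = 3/(8²+1) = 3/65. Coeff matching: β = -3/65, γ = -24/65. Decomposition: (3/65)/(t - 8) - ((3/65)t + 24/65)/(t² + 1). Integrate: linear → ln, quadratic → (1/2)ln + arctan: (3/65) ln|(t - 8)| - (3/130) ln(t² + 1) - (24/65) arctan(t) + C


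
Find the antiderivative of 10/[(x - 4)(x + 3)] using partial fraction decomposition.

Decompose: 10/[(x - 4)(x + 3)] = (10/7)/(x - 4) - (10/7)/(x + 3). Integrate each term: (10/7) ln|(x - 4)| - (10/7) ln|(x + 3)| + C


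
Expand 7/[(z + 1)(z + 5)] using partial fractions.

7/(z + 1)(z + 5) = α/(z + 1) + β/(z + 5). α = 7/(-1 + 5) = 7/4, β = 7/(-5 + 1) = -7/4
Result: (7/4)/(z + 1) - (7/4)/(z + 5)


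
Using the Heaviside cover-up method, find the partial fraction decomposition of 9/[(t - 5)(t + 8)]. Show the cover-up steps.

Cover (t - 5): set t=5, get P = 9/(5 + 8) = 9/13. Cover (t + 8): set t=-8, get Q = 9/(-8 - 5) = -9/13.
Result: (9/13)/(t - 5) - (9/13)/(t + 8)


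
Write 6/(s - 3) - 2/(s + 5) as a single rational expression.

Common denominator (s - 3)(s + 5). Numerator: 6(s + 5) - 2(s - 3) = (6s + 30) - (2s - 6) = 4s + 36
Result: (4s + 36)/[(s - 3)(s + 5)]


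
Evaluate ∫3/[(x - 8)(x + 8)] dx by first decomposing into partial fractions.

Decompose: 3/[(x - 8)(x + 8)] = (3/16)/(x - 8) - (3/16)/(x + 8). Integrate each term: (3/16) ln|(x - 8)| - (3/16) ln|(x + 8)| + C


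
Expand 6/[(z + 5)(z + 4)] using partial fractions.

6/(z + 5)(z + 4) = α/(z + 5) + β/(z + 4). α = 6/(-5 + 4) = -6, β = 6/(-4 + 5) = 6
Result: -6/(z + 5) + 6/(z + 4)


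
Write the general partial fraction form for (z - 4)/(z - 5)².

Repeated linear factor: α/(z - 5) + β/(z - 5)²


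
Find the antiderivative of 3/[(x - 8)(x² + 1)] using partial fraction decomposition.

Cover-up at x=8: P = 3/(8²+1) = 3/65. Coeff matching: Q = -3/65, R = -24/65. Decomposition: (3/65)/(x - 8) - ((3/65)x + 24/65)/(x² + 1). Integrate: linear → ln, quadratic → (1/2)ln + arctan: (3/65) ln|(x - 8)| - (3/130) ln(x² + 1) - (24/65) arctan(x) + C


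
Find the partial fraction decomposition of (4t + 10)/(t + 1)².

(4t + 10) = P(t + 1) + Q. At t = -1: Q = 4·(-1) + 10 = 6. Coeff of t: P = 4
Result: 4/(t + 1) + 6/(t + 1)²


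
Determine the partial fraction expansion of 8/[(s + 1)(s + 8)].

8/(s + 1)(s + 8) = α/(s + 1) + β/(s + 8). α = 8/(-1 + 8) = 8/7, β = 8/(-8 + 1) = -8/7
Result: (8/7)/(s + 1) - (8/7)/(s + 8)


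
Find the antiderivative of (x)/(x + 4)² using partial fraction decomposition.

Decompose: α = 1, β = 1·(-4) + 0 = -4, so (x)/(x + 4)² = 1/(x + 4) - 4/(x + 4)². Integrate: ∫ α/(x + 4) dx = ln|(x + 4)|; ∫ β/(x + 4)² dx = 4/(x + 4). Sum: ln|(x + 4)| + 4/(x + 4) + C


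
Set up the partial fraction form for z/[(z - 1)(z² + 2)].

Linear + irreducible quadratic: α/(z - 1) + (βz + γ)/(z² + 2)


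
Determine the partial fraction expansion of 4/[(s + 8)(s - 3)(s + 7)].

Using cover-up method: α = 4/11, β = 2/55, γ = -2/5
Result: (4/11)/(s + 8) + (2/55)/(s - 3) - (2/5)/(s + 7)


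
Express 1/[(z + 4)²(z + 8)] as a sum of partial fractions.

Cover-up at z=-8: C = 1/(-8 + 4)² = 1/16. Cover-up at z=-4: B = 1/(-4 + 8) = 1/4. Comparing z² coeff: A = -C = -1/16
Result: (-1/16)/(z + 4) + (1/4)/(z + 4)² + (1/16)/(z + 8)


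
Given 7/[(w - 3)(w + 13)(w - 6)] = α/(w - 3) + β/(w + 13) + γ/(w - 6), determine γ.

Cover-up at w = 6: γ = 7/[(6 - 3)(6 + 13)] = 7/[(3)(19)] = 7/57


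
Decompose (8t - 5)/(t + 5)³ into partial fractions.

(8t - 5) = P(t + 5)² + Q(t + 5) + R. At t = -5: R = 8·(-5) - 5 = -45. Coefficients: P = 0, Q = 8
Result: 8/(t + 5)² - 45/(t + 5)³


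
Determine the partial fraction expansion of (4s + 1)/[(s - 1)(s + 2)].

At s=1: A = (4·1 + 1)/(1 + 2) = 5/3. At s=-2: B = (4·(-2) + 1)/(-2 - 1) = 7/3
Result: (5/3)/(s - 1) + (7/3)/(s + 2)


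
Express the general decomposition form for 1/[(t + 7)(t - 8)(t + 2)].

Three distinct linear factors: P/(t + 7) + Q/(t - 8) + R/(t + 2)


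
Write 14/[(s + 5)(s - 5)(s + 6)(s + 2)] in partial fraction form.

Using Heaviside cover-up: (7/15)/(s + 5) + (1/55)/(s - 5) - (7/22)/(s + 6) - (1/6)/(s + 2)


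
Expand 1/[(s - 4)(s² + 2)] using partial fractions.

Cover-up at s = 4: α = 1/(4² + 2) = 1/18. Then β = -α = -1/18, γ = -α·(0 + 4) = -2/9
Result: (1/18)/(s - 4) - ((1/18)s + 2/9)/(s² + 2)


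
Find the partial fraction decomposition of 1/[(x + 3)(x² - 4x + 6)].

Cover-up at x = -3: A = 1/((-3)² - 4·(-3) + 6) = 1/27. Then B = -A = -1/27, C = -A·(-4 - 3) = 7/27
Result: (1/27)/(x + 3) - ((1/27)x - 7/27)/(x² - 4x + 6)


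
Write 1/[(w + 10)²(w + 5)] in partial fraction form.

Cover-up at w=-5: γ = 1/(-5 + 10)² = 1/25. Cover-up at w=-10: β = 1/(-10 + 5) = -1/5. Comparing w² coeff: α = -γ = -1/25
Result: (-1/25)/(w + 10) - (1/5)/(w + 10)² + (1/25)/(w + 5)


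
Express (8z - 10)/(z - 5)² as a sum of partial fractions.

(8z - 10) = A(z - 5) + B. At z = 5: B = 8·5 - 10 = 30. Coeff of z: A = 8
Result: 8/(z - 5) + 30/(z - 5)²


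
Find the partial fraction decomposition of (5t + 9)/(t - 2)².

(5t + 9) = α(t - 2) + β. At t = 2: β = 5·2 + 9 = 19. Coeff of t: α = 5
Result: 5/(t - 2) + 19/(t - 2)²


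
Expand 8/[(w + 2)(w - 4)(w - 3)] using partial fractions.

Using cover-up method: P = 4/15, Q = 4/3, R = -8/5
Result: (4/15)/(w + 2) + (4/3)/(w - 4) - (8/5)/(w - 3)


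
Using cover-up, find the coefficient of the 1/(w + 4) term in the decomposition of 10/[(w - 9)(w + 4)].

Cover (w + 4), set w=-4: 10/((w - 9) at w=-4) = 10/(-13) = -10/13


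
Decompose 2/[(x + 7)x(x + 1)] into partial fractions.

Using cover-up method: P = 1/21, Q = 2/7, R = -1/3
Result: (1/21)/(x + 7) + (2/7)/x - (1/3)/(x + 1)


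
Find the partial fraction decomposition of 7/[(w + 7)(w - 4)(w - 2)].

Using cover-up method: P = 7/99, Q = 7/22, R = -7/18
Result: (7/99)/(w + 7) + (7/22)/(w - 4) - (7/18)/(w - 2)


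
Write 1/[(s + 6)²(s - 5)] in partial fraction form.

Cover-up at s=5: C = 1/(5 + 6)² = 1/121. Cover-up at s=-6: B = 1/(-6 - 5) = -1/11. Comparing s² coeff: A = -C = -1/121
Result: (-1/121)/(s + 6) - (1/11)/(s + 6)² + (1/121)/(s - 5)


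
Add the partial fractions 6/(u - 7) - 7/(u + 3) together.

Common denominator (u - 7)(u + 3). Numerator: 6(u + 3) - 7(u - 7) = (6u + 18) - (7u - 49) = -u + 67
Result: (-u + 67)/[(u - 7)(u + 3)]


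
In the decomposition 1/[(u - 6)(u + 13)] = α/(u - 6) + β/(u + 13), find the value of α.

Cover-up at u = 6: α = 1/(6 + 13) = 1/19


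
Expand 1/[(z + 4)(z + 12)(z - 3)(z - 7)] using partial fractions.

Using Heaviside cover-up: (1/616)/(z + 4) - (1/2280)/(z + 12) - (1/420)/(z - 3) + (1/836)/(z - 7)


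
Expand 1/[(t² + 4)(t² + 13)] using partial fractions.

Coefficient matching gives α = γ = 0, β = 1/(13-4) = 1/9, δ = -β = -1/9
Result: (1/9)/(t² + 4) - (1/9)/(t² + 13)


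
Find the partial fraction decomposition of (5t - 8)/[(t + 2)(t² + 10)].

At t=-2: P = (5·(-2) - 8)/((-2)² + 10) = -9/7. Q = -P = 9/7, R = 5 - (-2)·P = 17/7
Result: (-9/7)/(t + 2) + ((9/7)t + 17/7)/(t² + 10)


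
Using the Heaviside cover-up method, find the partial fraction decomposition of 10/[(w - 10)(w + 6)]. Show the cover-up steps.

Cover (w - 10): set w=10, get A = 10/(10 + 6) = 5/8. Cover (w + 6): set w=-6, get B = 10/(-6 - 10) = -5/8.
Result: (5/8)/(w - 10) - (5/8)/(w + 6)


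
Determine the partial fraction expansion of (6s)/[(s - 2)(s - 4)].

At s=2: P = (6·2 + 0)/(2 - 4) = -6. At s=4: Q = (6·4 + 0)/(4 - 2) = 12
Result: -6/(s - 2) + 12/(s - 4)


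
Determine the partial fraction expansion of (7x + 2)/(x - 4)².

(7x + 2) = A(x - 4) + B. At x = 4: B = 7·4 + 2 = 30. Coeff of x: A = 7
Result: 7/(x - 4) + 30/(x - 4)²


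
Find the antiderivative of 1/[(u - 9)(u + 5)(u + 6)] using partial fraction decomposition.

Cover-up: α = 1/210, β = -1/14, γ = 1/15. Decomposition: (1/210)/(u - 9) - (1/14)/(u + 5) + (1/15)/(u + 6). Integrate each term: (1/210) ln|(u - 9)| - (1/14) ln|(u + 5)| + (1/15) ln|(u + 6)| + C


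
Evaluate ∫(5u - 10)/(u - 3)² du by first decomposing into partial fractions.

Decompose: P = 5, Q = 5·3 - 10 = 5, so (5u - 10)/(u - 3)² = 5/(u - 3) + 5/(u - 3)². Integrate: ∫ P/(u - 3) du = 5 ln|(u - 3)|; ∫ Q/(u - 3)² du = -5/(u - 3). Sum: 5 ln|(u - 3)| - 5/(u - 3) + C


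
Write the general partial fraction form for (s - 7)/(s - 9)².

Repeated linear factor: A/(s - 9) + B/(s - 9)²


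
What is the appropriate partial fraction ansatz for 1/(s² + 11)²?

Repeated quadratic factor: (Ps + Q)/(s² + 11) + (Rs + S)/(s² + 11)²


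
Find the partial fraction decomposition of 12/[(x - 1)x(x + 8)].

Using cover-up method: A = 4/3, B = -3/2, C = 1/6
Result: (4/3)/(x - 1) - (3/2)/x + (1/6)/(x + 8)


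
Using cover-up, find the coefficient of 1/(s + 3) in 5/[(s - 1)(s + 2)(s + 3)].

Cover (s + 3), set s=-3: 5/[(-3 - 1)(-3 + 2)] = 5/4


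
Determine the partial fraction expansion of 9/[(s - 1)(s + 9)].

9/(s - 1)(s + 9) = α/(s - 1) + β/(s + 9). α = 9/(1 + 9) = 9/10, β = 9/(-9 - 1) = -9/10
Result: (9/10)/(s - 1) - (9/10)/(s + 9)


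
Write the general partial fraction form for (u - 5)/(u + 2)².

Repeated linear factor: A/(u + 2) + B/(u + 2)²


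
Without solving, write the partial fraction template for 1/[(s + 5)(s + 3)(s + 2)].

Three distinct linear factors: P/(s + 5) + Q/(s + 3) + R/(s + 2)


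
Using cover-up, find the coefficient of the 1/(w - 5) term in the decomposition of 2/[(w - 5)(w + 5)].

Cover (w - 5), set w=5: 2/((w + 5) at w=5) = 2/(10) = 1/5


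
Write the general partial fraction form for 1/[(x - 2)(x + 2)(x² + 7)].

Two linear + quadratic: A/(x - 2) + B/(x + 2) + (Cx + D)/(x² + 7)


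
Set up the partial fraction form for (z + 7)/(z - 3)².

Repeated linear factor: α/(z - 3) + β/(z - 3)²


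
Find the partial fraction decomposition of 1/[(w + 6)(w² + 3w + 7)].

Cover-up at w = -6: α = 1/((-6)² + 3·(-6) + 7) = 1/25. Then β = -α = -1/25, γ = -α·(3 - 6) = 3/25
Result: (1/25)/(w + 6) - ((1/25)w - 3/25)/(w² + 3w + 7)


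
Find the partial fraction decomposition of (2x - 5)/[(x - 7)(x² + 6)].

At x=7: P = (2·7 - 5)/(7² + 6) = 9/55. Q = -P = -9/55, R = 2 - 7·P = 47/55
Result: (9/55)/(x - 7) - ((9/55)x - 47/55)/(x² + 6)


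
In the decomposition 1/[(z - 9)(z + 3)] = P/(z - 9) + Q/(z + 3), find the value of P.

Cover-up at z = 9: P = 1/(9 + 3) = 1/12


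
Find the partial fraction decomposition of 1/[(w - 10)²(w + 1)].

Cover-up at w=-1: γ = 1/(-1 - 10)² = 1/121. Cover-up at w=10: β = 1/(10 + 1) = 1/11. Comparing w² coeff: α = -γ = -1/121
Result: (-1/121)/(w - 10) + (1/11)/(w - 10)² + (1/121)/(w + 1)


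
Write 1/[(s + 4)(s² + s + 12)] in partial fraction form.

Cover-up at s = -4: α = 1/((-4)² + 1·(-4) + 12) = 1/24. Then β = -α = -1/24, γ = -α·(1 - 4) = 1/8
Result: (1/24)/(s + 4) - ((1/24)s - 1/8)/(s² + s + 12)


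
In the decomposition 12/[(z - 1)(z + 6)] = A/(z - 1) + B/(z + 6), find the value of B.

Cover-up at z = -6: B = 12/(-6 - 1) = -12/7


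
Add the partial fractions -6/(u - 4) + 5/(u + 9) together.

Common denominator (u - 4)(u + 9). Numerator: -6(u + 9) + 5(u - 4) = (-6u - 54) + (5u - 20) = -u - 74
Result: (-u - 74)/[(u - 4)(u + 9)]


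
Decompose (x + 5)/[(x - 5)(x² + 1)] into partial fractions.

At x=5: P = (1·5 + 5)/(5² + 1) = 5/13. Q = -P = -5/13, R = 1 - 5·P = -12/13
Result: (5/13)/(x - 5) - ((5/13)x + 12/13)/(x² + 1)


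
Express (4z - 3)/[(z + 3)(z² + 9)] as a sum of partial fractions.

At z=-3: α = (4·(-3) - 3)/((-3)² + 9) = -5/6. β = -α = 5/6, γ = 4 - (-3)·α = 3/2
Result: (-5/6)/(z + 3) + ((5/6)z + 3/2)/(z² + 9)


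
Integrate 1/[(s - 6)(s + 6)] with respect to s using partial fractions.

Decompose: 1/[(s - 6)(s + 6)] = (1/12)/(s - 6) - (1/12)/(s + 6). Integrate each term: (1/12) ln|(s - 6)| - (1/12) ln|(s + 6)| + C


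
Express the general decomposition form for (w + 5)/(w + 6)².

Repeated linear factor: A/(w + 6) + B/(w + 6)²


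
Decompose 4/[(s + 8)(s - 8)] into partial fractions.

4/(s + 8)(s - 8) = A/(s + 8) + B/(s - 8). A = 4/(-8 - 8) = -1/4, B = 4/(8 + 8) = 1/4
Result: (-1/4)/(s + 8) + (1/4)/(s - 8)


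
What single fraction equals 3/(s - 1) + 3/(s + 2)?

Common denominator (s - 1)(s + 2). Numerator: 3(s + 2) + 3(s - 1) = (3s + 6) + (3s - 3) = 6s + 3
Result: (6s + 3)/[(s - 1)(s + 2)]


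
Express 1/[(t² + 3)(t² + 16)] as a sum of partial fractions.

Coefficient matching gives P = R = 0, Q = 1/(16-3) = 1/13, S = -Q = -1/13
Result: (1/13)/(t² + 3) - (1/13)/(t² + 16)


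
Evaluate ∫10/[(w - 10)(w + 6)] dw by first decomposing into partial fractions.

Decompose: 10/[(w - 10)(w + 6)] = (5/8)/(w - 10) - (5/8)/(w + 6). Integrate each term: (5/8) ln|(w - 10)| - (5/8) ln|(w + 6)| + C


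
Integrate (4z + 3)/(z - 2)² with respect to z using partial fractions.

Decompose: P = 4, Q = 4·2 + 3 = 11, so (4z + 3)/(z - 2)² = 4/(z - 2) + 11/(z - 2)². Integrate: ∫ P/(z - 2) dz = 4 ln|(z - 2)|; ∫ Q/(z - 2)² dz = -11/(z - 2). Sum: 4 ln|(z - 2)| - 11/(z - 2) + C


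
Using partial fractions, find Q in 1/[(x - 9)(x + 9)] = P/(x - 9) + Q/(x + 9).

Cover-up at x = -9: Q = 1/(-9 - 9) = -1/18


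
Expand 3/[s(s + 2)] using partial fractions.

3/s(s + 2) = P/s + Q/(s + 2). P = 3/(0 + 2) = 3/2, Q = 3/(-2 - 0) = -3/2
Result: (3/2)/s - (3/2)/(s + 2)


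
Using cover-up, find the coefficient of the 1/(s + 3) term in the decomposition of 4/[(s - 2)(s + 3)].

Cover (s + 3), set s=-3: 4/((s - 2) at s=-3) = 4/(-5) = -4/5


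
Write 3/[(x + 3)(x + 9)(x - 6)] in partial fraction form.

Using cover-up method: α = -1/18, β = 1/30, γ = 1/45
Result: (-1/18)/(x + 3) + (1/30)/(x + 9) + (1/45)/(x - 6)


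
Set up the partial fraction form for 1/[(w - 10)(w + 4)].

Distinct linear factors: P/(w - 10) + Q/(w + 4)


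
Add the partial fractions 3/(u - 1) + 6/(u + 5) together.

Common denominator (u - 1)(u + 5). Numerator: 3(u + 5) + 6(u - 1) = (3u + 15) + (6u - 6) = 9u + 9
Result: (9u + 9)/[(u - 1)(u + 5)]


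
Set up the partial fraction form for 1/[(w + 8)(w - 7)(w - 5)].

Three distinct linear factors: P/(w + 8) + Q/(w - 7) + R/(w - 5)


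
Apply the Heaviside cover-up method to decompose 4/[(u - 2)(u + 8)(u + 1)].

Cover (u - 2), u=2: P = 4/[(2 + 8)(2 + 1)] = 2/15. Cover (u + 8), u=-8: Q = 4/[(-8 - 2)(-8 + 1)] = 2/35. Cover (u + 1), u=-1: R = 4/[(-1 - 2)(-1 + 8)] = -4/21.
Result: (2/15)/(u - 2) + (2/35)/(u + 8) - (4/21)/(u + 1)


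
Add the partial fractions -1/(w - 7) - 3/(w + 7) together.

Common denominator (w - 7)(w + 7). Numerator: -1(w + 7) - 3(w - 7) = (-w - 7) - (3w - 21) = -4w + 14
Result: (-4w + 14)/[(w - 7)(w + 7)]


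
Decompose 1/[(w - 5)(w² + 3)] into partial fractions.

Cover-up at w = 5: P = 1/(5² + 3) = 1/28. Then Q = -P = -1/28, R = -P·(0 + 5) = -5/28
Result: (1/28)/(w - 5) - ((1/28)w + 5/28)/(w² + 3)


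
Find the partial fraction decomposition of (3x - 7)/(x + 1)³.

(3x - 7) = P(x + 1)² + Q(x + 1) + R. At x = -1: R = 3·(-1) - 7 = -10. Coefficients: P = 0, Q = 3
Result: 3/(x + 1)² - 10/(x + 1)³


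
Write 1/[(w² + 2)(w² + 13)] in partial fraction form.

Coefficient matching gives α = γ = 0, β = 1/(13-2) = 1/11, δ = -β = -1/11
Result: (1/11)/(w² + 2) - (1/11)/(w² + 13)


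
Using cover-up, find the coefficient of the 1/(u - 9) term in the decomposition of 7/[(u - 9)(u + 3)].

Cover (u - 9), set u=9: 7/((u + 3) at u=9) = 7/(12) = 7/12


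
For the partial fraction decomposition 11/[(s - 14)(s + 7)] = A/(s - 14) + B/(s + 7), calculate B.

Cover-up at s = -7: B = 11/(-7 - 14) = -11/21


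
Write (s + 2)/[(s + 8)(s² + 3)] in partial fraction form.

At s=-8: A = (1·(-8) + 2)/((-8)² + 3) = -6/67. B = -A = 6/67, C = 1 - (-8)·A = 19/67
Result: (-6/67)/(s + 8) + ((6/67)s + 19/67)/(s² + 3)


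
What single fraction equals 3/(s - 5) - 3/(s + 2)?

Common denominator (s - 5)(s + 2). Numerator: 3(s + 2) - 3(s - 5) = (3s + 6) - (3s - 15) = 21
Result: (21)/[(s - 5)(s + 2)]


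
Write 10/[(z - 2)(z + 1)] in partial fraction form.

10/(z - 2)(z + 1) = P/(z - 2) + Q/(z + 1). P = 10/(2 + 1) = 10/3, Q = 10/(-1 - 2) = -10/3
Result: (10/3)/(z - 2) - (10/3)/(z + 1)


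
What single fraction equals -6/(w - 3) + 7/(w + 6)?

Common denominator (w - 3)(w + 6). Numerator: -6(w + 6) + 7(w - 3) = (-6w - 36) + (7w - 21) = w - 57
Result: (w - 57)/[(w - 3)(w + 6)]
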